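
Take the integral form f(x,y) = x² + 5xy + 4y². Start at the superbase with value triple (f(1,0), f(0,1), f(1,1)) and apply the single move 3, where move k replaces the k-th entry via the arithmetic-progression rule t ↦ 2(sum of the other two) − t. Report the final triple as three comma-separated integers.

start (1,4,10) = (f(1,0),f(0,1),f(1,1))
replace slot 3: 2·(1+4) − 10 = 0 → (1,4,0)

1,4,0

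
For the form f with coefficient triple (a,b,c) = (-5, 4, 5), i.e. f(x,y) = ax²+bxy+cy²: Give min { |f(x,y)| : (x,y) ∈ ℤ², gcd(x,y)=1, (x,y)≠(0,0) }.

river: ρ → (5,6,-4)
river: ρ → (-4,10,1)
river: ρ → (1,10,-4)
river: ρ → (-4,6,5)
river: ρ → (5,4,-5)
river: ρ → (-5,6,4)
river: ρ → (4,10,-1)
river: ρ → (-1,10,4)
river: ρ → (4,6,-5)
river: ρ → (-5,4,5)
closes: descent 0, river 10
min |a| on river = 1

1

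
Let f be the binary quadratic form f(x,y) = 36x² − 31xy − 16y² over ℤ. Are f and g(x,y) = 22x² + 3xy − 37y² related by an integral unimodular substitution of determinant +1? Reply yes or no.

D₁ = 3265, D₂ = 3265
river cycle of f (length 66): (-16, 31, 36), (36, 41, -11), (-11, 47, 24), (24, 49, -9), (-9, 41, 44), (44, 47, -6), (-6, 49, 36), (36, 23, -19), (-19, 53, 6), (6, 55, -10), … (56 more)
river cycle of g (length 74): (22, 47, -12), (-12, 49, 18), (18, 23, -38), (-38, 53, 3), (3, 55, -20), (-20, 25, 33), (33, 41, -12), (-12, 55, 5), (5, 55, -12), (-12, 41, 33), … (64 more)
cycles differ ⇒ inequivalent

no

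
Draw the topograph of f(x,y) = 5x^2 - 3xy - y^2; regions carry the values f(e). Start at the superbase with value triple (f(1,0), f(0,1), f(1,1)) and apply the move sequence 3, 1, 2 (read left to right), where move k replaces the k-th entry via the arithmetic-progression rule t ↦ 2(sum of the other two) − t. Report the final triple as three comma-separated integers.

start (5,-1,1) = (f(1,0),f(0,1),f(1,1))
replace slot 3: 2·(5+(-1)) − 1 = 7 → (5,-1,7)
replace slot 1: 2·((-1)+7) − 5 = 7 → (7,-1,7)
replace slot 2: 2·(7+7) − (-1) = 29 → (7,29,7)

7,29,7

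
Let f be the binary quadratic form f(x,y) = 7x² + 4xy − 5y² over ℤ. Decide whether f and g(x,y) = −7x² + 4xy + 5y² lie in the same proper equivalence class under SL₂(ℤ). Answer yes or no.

D₁ = 156, D₂ = 156
river cycle of f (length 6): (-5, 6, 6), (6, 6, -5), (-5, 4, 7), (7, 10, -2), (-2, 10, 7), (7, 4, -5)
river cycle of g (length 6): (5, 6, -6), (-6, 6, 5), (5, 4, -7), (-7, 10, 2), (2, 10, -7), (-7, 4, 5)
cycles differ ⇒ inequivalent

no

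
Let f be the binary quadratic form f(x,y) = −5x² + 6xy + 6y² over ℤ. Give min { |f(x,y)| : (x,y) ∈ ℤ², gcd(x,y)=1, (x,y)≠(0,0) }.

river: ρ → (6,6,-5)
river: ρ → (-5,4,7)
river: ρ → (7,10,-2)
river: ρ → (-2,10,7)
river: ρ → (7,4,-5)
river: ρ → (-5,6,6)
closes: descent 0, river 6
min |a| on river = 2

2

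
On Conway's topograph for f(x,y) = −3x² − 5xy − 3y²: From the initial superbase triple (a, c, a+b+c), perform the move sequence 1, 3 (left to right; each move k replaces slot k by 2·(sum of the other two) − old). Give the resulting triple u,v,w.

start (-3,-3,-11) = (f(1,0),f(0,1),f(1,1))
replace slot 1: 2·((-3)+(-11)) − (-3) = -25 → (-25,-3,-11)
replace slot 3: 2·((-25)+(-3)) − (-11) = -45 → (-25,-3,-45)

-25,-3,-45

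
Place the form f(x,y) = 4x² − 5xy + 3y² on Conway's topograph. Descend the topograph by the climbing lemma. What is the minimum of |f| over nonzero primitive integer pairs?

translate: b→3 (≡-5 mod 8), so (4,-5,3)→(4,3,2)
flip: (4,3,2)→(2,-3,4)
translate: b→1 (≡-3 mod 4), so (2,-3,4)→(2,1,3)
reduced (well bottom): (2,1,3) with a≤c, −a<b≤a
well minimum = a = 2

2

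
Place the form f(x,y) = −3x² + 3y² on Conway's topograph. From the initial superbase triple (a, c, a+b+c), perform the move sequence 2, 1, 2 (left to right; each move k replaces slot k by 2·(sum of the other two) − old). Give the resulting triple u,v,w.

start (-3,3,0) = (f(1,0),f(0,1),f(1,1))
replace slot 2: 2·((-3)+0) − 3 = -9 → (-3,-9,0)
replace slot 1: 2·((-9)+0) − (-3) = -15 → (-15,-9,0)
replace slot 2: 2·((-15)+0) − (-9) = -21 → (-15,-21,0)

-15,-21,0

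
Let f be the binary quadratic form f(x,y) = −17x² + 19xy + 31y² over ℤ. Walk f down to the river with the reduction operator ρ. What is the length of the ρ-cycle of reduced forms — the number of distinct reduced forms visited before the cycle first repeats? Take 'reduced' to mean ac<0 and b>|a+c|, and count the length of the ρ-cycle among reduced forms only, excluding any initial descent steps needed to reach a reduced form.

D = 2469, ⌊√D⌋ = 49
river: ρ → (31,43,-5)
river: ρ → (-5,47,13)
river: ρ → (13,31,-29)
river: ρ → (-29,27,15)
river: ρ → (15,33,-23)
river: ρ → (-23,13,25)
river: ρ → (25,37,-11)
river: ρ → (-11,29,37)
river: ρ → (37,45,-3)
river: ρ → (-3,45,37)
river: ρ → (37,29,-11)
river: ρ → (-11,37,25)
river: ρ → (25,13,-23)
river: ρ → (-23,33,15)
river: ρ → (15,27,-29)
river: ρ → (-29,31,13)
river: ρ → (13,47,-5)
river: ρ → (-5,43,31)
river: ρ → (31,19,-17)
river: ρ → (-17,49,1)
river: ρ → (1,49,-17)
river: ρ → (-17,19,31)
ρ-cycle length = 22 (tail of 0 descent steps not counted)

22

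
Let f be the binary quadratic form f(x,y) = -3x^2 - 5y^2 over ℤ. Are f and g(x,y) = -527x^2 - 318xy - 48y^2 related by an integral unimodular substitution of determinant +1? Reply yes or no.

D₁ = -60, D₂ = -60
f is negative-definite; reduce −f:
−f: reduced (well bottom): (3,0,5) with a≤c, −a<b≤a
flip sign back: reduced form of f is (-3,0,-5)
g is negative-definite; reduce −g:
−g: flip: (527,318,48)→(48,-318,527)
−g: translate: b→-30 (≡-318 mod 96), so (48,-318,527)→(48,-30,5)
−g: flip: (48,-30,5)→(5,30,48)
−g: translate: b→0 (≡30 mod 10), so (5,30,48)→(5,0,3)
−g: flip: (5,0,3)→(3,0,5)
−g: reduced (well bottom): (3,0,5) with a≤c, −a<b≤a
flip sign back: reduced form of g is (-3,0,-5)
reduced forms (-3, 0, -5) vs (-3, 0, -5) ⇒ equivalent

yes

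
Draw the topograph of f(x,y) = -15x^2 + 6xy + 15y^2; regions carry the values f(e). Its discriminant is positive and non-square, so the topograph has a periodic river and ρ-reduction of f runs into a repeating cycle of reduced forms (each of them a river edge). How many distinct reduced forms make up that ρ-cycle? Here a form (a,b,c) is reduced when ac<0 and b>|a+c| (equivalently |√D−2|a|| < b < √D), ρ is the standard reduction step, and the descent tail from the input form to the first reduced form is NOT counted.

D = 936, ⌊√D⌋ = 30
river: ρ → (15,24,-6)
river: ρ → (-6,24,15)
river: ρ → (15,6,-15)
river: ρ → (-15,24,6)
river: ρ → (6,24,-15)
river: ρ → (-15,6,15)
ρ-cycle length = 6 (tail of 0 descent steps not counted)

6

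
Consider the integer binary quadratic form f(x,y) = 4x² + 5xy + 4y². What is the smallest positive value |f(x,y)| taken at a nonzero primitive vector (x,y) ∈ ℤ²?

translate: b→-3 (≡5 mod 8), so (4,5,4)→(4,-3,3)
flip: (4,-3,3)→(3,3,4)
reduced (well bottom): (3,3,4) with a≤c, −a<b≤a
well minimum = a = 3

3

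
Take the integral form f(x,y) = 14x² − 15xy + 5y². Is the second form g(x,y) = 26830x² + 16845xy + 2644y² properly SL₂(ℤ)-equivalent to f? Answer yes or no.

D₁ = -55, D₂ = -55
f: translate: b→13 (≡-15 mod 28), so (14,-15,5)→(14,13,4)
f: flip: (14,13,4)→(4,-13,14)
f: translate: b→3 (≡-13 mod 8), so (4,-13,14)→(4,3,4)
f: reduced (well bottom): (4,3,4) with a≤c, −a<b≤a
g: flip: (26830,16845,2644)→(2644,-16845,26830)
g: translate: b→-981 (≡-16845 mod 5288), so (2644,-16845,26830)→(2644,-981,91)
g: flip: (2644,-981,91)→(91,981,2644)
g: translate: b→71 (≡981 mod 182), so (91,981,2644)→(91,71,14)
g: flip: (91,71,14)→(14,-71,91)
g: translate: b→13 (≡-71 mod 28), so (14,-71,91)→(14,13,4)
g: flip: (14,13,4)→(4,-13,14)
g: translate: b→3 (≡-13 mod 8), so (4,-13,14)→(4,3,4)
g: reduced (well bottom): (4,3,4) with a≤c, −a<b≤a
reduced forms (4, 3, 4) vs (4, 3, 4) ⇒ equivalent

yes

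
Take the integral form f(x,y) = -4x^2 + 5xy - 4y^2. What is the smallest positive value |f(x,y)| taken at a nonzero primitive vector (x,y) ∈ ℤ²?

translate: b→3 (≡-5 mod 8), so (4,-5,4)→(4,3,3)
flip: (4,3,3)→(3,-3,4)
translate: b→3 (≡-3 mod 6), so (3,-3,4)→(3,3,4)
reduced (well bottom): (3,3,4) with a≤c, −a<b≤a
well minimum |f| = |-3| = 3 (negative-definite)

3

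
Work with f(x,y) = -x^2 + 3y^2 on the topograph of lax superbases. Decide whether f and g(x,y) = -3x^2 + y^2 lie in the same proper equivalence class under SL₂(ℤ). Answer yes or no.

D₁ = 12, D₂ = 12
river cycle of f (length 2): (-1, 2, 2), (2, 2, -1)
river cycle of g (length 2): (1, 2, -2), (-2, 2, 1)
cycles differ ⇒ inequivalent

no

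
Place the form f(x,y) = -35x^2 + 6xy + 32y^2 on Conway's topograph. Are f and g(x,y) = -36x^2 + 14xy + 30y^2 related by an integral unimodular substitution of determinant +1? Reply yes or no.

D₁ = 4516, D₂ = 4516
river cycle of f (length 10): (32, 58, -9), (-9, 50, 56), (56, 62, -3), (-3, 64, 35), (35, 6, -32), (-32, 58, 9), (9, 50, -56), (-56, 62, 3), (3, 64, -35), (-35, 6, 32)
river cycle of g (length 14): (30, 46, -20), (-20, 34, 42), (42, 50, -12), (-12, 46, 50), (50, 54, -8), (-8, 58, 36), (36, 14, -30), (-30, 46, 20), (20, 34, -42), (-42, 50, 12), … (4 more)
cycles differ ⇒ inequivalent

no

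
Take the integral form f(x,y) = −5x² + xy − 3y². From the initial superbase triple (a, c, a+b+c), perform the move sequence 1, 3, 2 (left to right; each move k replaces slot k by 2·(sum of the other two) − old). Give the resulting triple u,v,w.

start (-5,-3,-7) = (f(1,0),f(0,1),f(1,1))
replace slot 1: 2·((-3)+(-7)) − (-5) = -15 → (-15,-3,-7)
replace slot 3: 2·((-15)+(-3)) − (-7) = -29 → (-15,-3,-29)
replace slot 2: 2·((-15)+(-29)) − (-3) = -85 → (-15,-85,-29)

-15,-85,-29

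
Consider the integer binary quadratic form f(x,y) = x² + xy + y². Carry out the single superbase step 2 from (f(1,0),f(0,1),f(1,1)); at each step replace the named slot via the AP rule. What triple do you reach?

start (1,1,3) = (f(1,0),f(0,1),f(1,1))
replace slot 2: 2·(1+3) − 1 = 7 → (1,7,3)

1,7,3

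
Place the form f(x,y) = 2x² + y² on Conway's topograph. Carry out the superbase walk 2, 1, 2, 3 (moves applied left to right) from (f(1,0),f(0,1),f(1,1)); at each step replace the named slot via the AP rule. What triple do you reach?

start (2,1,3) = (f(1,0),f(0,1),f(1,1))
replace slot 2: 2·(2+3) − 1 = 9 → (2,9,3)
replace slot 1: 2·(9+3) − 2 = 22 → (22,9,3)
replace slot 2: 2·(22+3) − 9 = 41 → (22,41,3)
replace slot 3: 2·(22+41) − 3 = 123 → (22,41,123)

22,41,123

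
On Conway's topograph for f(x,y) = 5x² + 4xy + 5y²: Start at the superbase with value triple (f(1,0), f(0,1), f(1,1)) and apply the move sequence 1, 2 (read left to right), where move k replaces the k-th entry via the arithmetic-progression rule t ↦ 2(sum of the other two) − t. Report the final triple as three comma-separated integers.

start (5,5,14) = (f(1,0),f(0,1),f(1,1))
replace slot 1: 2·(5+14) − 5 = 33 → (33,5,14)
replace slot 2: 2·(33+14) − 5 = 89 → (33,89,14)

33,89,14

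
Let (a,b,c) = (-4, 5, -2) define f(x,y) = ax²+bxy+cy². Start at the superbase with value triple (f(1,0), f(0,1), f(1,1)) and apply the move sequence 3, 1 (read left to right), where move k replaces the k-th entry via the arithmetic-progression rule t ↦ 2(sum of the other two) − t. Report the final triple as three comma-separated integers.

start (-4,-2,-1) = (f(1,0),f(0,1),f(1,1))
replace slot 3: 2·((-4)+(-2)) − (-1) = -11 → (-4,-2,-11)
replace slot 1: 2·((-2)+(-11)) − (-4) = -22 → (-22,-2,-11)

-22,-2,-11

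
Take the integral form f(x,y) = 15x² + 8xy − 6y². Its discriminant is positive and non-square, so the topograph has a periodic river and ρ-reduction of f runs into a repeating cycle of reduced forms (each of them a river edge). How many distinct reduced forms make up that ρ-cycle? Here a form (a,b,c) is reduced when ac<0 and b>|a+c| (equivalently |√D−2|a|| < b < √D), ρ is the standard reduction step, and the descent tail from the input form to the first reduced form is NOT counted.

D = 424, ⌊√D⌋ = 20
descent: ρ → (-6,16,7)  [lands on river]
river: ρ → (7,12,-10)
river: ρ → (-10,8,9)
river: ρ → (9,10,-9)
river: ρ → (-9,8,10)
river: ρ → (10,12,-7)
river: ρ → (-7,16,6)
river: ρ → (6,20,-1)
river: ρ → (-1,20,6)
river: ρ → (6,16,-7)
river: ρ → (-7,12,10)
river: ρ → (10,8,-9)
river: ρ → (-9,10,9)
river: ρ → (9,8,-10)
river: ρ → (-10,12,7)
river: ρ → (7,16,-6)
river: ρ → (-6,20,1)
river: ρ → (1,20,-6)
ρ-cycle length = 18 (tail of 1 descent step not counted)

18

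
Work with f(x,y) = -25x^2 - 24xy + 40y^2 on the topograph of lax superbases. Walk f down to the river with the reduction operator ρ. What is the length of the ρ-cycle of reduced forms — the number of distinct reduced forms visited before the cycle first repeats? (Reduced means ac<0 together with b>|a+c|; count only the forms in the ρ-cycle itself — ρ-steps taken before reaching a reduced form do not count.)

D = 4576, ⌊√D⌋ = 67
descent: ρ → (40,24,-25)  [lands on river]
river: ρ → (-25,26,39)
river: ρ → (39,52,-12)
river: ρ → (-12,44,55)
river: ρ → (55,66,-1)
river: ρ → (-1,66,55)
river: ρ → (55,44,-12)
river: ρ → (-12,52,39)
river: ρ → (39,26,-25)
river: ρ → (-25,24,40)
river: ρ → (40,56,-9)
river: ρ → (-9,52,52)
river: ρ → (52,52,-9)
river: ρ → (-9,56,40)
ρ-cycle length = 14 (tail of 1 descent step not counted)

14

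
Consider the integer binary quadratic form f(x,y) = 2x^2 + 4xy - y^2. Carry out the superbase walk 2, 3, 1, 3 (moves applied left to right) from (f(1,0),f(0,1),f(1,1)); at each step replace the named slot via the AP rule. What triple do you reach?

start (2,-1,5) = (f(1,0),f(0,1),f(1,1))
replace slot 2: 2·(2+5) − (-1) = 15 → (2,15,5)
replace slot 3: 2·(2+15) − 5 = 29 → (2,15,29)
replace slot 1: 2·(15+29) − 2 = 86 → (86,15,29)
replace slot 3: 2·(86+15) − 29 = 173 → (86,15,173)

86,15,173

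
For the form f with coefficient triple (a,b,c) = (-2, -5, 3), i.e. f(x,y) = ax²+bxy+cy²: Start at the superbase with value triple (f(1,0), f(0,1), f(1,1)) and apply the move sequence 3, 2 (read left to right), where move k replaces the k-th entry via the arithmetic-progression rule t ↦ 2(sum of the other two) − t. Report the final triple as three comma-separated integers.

start (-2,3,-4) = (f(1,0),f(0,1),f(1,1))
replace slot 3: 2·((-2)+3) − (-4) = 6 → (-2,3,6)
replace slot 2: 2·((-2)+6) − 3 = 5 → (-2,5,6)

-2,5,6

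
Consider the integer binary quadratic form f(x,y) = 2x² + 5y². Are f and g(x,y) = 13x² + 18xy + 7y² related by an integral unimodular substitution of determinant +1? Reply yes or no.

D₁ = -40, D₂ = -40
f: reduced (well bottom): (2,0,5) with a≤c, −a<b≤a
g: translate: b→-8 (≡18 mod 26), so (13,18,7)→(13,-8,2)
g: flip: (13,-8,2)→(2,8,13)
g: translate: b→0 (≡8 mod 4), so (2,8,13)→(2,0,5)
g: reduced (well bottom): (2,0,5) with a≤c, −a<b≤a
reduced forms (2, 0, 5) vs (2, 0, 5) ⇒ equivalent

yes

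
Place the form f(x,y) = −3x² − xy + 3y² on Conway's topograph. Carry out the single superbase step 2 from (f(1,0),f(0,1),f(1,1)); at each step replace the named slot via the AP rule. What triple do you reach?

start (-3,3,-1) = (f(1,0),f(0,1),f(1,1))
replace slot 2: 2·((-3)+(-1)) − 3 = -11 → (-3,-11,-1)

-3,-11,-1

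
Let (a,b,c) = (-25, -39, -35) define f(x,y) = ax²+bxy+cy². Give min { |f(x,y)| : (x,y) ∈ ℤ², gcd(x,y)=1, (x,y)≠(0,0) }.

translate: b→-11 (≡39 mod 50), so (25,39,35)→(25,-11,21)
flip: (25,-11,21)→(21,11,25)
reduced (well bottom): (21,11,25) with a≤c, −a<b≤a
well minimum |f| = |-21| = 21 (negative-definite)

21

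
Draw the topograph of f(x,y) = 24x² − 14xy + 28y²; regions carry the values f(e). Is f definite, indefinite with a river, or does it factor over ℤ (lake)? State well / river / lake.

D = b²−4ac = (-14)² − 4·24·28 = -2492
D < 0 ⇒ definite ⇒ every region one sign ⇒ single well

well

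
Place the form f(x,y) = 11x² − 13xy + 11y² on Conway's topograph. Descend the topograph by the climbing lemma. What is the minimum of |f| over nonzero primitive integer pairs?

translate: b→9 (≡-13 mod 22), so (11,-13,11)→(11,9,9)
flip: (11,9,9)→(9,-9,11)
translate: b→9 (≡-9 mod 18), so (9,-9,11)→(9,9,11)
reduced (well bottom): (9,9,11) with a≤c, −a<b≤a
well minimum = a = 9

9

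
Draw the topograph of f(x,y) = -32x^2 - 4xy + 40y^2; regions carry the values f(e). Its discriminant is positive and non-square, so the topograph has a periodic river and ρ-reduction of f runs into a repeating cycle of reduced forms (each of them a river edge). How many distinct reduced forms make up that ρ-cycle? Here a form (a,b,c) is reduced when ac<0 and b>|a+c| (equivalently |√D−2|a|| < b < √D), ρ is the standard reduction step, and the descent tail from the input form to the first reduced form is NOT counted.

D = 5136, ⌊√D⌋ = 71
descent: ρ → (40,4,-32)
descent: ρ → (-32,60,12)  [lands on river]
river: ρ → (12,60,-32)
river: ρ → (-32,68,4)
river: ρ → (4,68,-32)
ρ-cycle length = 4 (tail of 2 descent steps not counted)

4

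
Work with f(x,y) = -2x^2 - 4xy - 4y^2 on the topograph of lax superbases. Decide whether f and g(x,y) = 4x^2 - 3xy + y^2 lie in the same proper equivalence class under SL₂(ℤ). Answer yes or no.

D₁ = -16, D₂ = -7
discriminants differ ⇒ not SL₂(ℤ)-equivalent

no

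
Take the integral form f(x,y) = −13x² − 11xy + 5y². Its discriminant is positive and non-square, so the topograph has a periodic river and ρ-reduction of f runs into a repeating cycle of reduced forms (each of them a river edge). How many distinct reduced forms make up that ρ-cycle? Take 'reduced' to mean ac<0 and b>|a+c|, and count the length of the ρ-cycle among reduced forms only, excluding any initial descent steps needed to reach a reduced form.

D = 381, ⌊√D⌋ = 19
descent: ρ → (5,11,-13)  [lands on river]
river: ρ → (-13,15,3)
river: ρ → (3,15,-13)
river: ρ → (-13,11,5)
river: ρ → (5,19,-1)
river: ρ → (-1,19,5)
ρ-cycle length = 6 (tail of 1 descent step not counted)

6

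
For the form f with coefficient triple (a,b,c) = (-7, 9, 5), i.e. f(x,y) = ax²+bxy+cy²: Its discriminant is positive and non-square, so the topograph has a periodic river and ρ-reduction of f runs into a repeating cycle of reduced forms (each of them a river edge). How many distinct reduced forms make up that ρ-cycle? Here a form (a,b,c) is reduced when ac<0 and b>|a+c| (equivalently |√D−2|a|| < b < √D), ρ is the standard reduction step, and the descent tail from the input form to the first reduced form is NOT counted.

D = 221, ⌊√D⌋ = 14
river: ρ → (5,11,-5)
river: ρ → (-5,9,7)
river: ρ → (7,5,-7)
river: ρ → (-7,9,5)
ρ-cycle length = 4 (tail of 0 descent steps not counted)

4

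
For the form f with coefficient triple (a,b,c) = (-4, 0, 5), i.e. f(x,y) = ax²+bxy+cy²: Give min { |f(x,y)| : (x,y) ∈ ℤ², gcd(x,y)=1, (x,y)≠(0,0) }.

descent: ρ → (5,0,-4)
descent: ρ → (-4,8,1)  [lands on river]
river: ρ → (1,8,-4)
closes: descent 2, river 2
min |a| on river = 1

1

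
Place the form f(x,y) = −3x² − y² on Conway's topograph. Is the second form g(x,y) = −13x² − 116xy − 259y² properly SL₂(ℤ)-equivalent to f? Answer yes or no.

D₁ = -12, D₂ = -12
f is negative-definite; reduce −f:
−f: flip: (3,0,1)→(1,0,3)
−f: reduced (well bottom): (1,0,3) with a≤c, −a<b≤a
flip sign back: reduced form of f is (-1,0,-3)
g is negative-definite; reduce −g:
−g: translate: b→12 (≡116 mod 26), so (13,116,259)→(13,12,3)
−g: flip: (13,12,3)→(3,-12,13)
−g: translate: b→0 (≡-12 mod 6), so (3,-12,13)→(3,0,1)
−g: flip: (3,0,1)→(1,0,3)
−g: reduced (well bottom): (1,0,3) with a≤c, −a<b≤a
flip sign back: reduced form of g is (-1,0,-3)
reduced forms (-1, 0, -3) vs (-1, 0, -3) ⇒ equivalent

yes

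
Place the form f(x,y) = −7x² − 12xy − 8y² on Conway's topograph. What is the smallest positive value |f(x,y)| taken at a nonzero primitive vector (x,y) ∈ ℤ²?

translate: b→-2 (≡12 mod 14), so (7,12,8)→(7,-2,3)
flip: (7,-2,3)→(3,2,7)
reduced (well bottom): (3,2,7) with a≤c, −a<b≤a
well minimum |f| = |-3| = 3 (negative-definite)

3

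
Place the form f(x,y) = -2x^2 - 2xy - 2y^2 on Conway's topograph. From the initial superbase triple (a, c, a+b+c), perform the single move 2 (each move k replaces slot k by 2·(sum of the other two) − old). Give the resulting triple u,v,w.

start (-2,-2,-6) = (f(1,0),f(0,1),f(1,1))
replace slot 2: 2·((-2)+(-6)) − (-2) = -14 → (-2,-14,-6)

-2,-14,-6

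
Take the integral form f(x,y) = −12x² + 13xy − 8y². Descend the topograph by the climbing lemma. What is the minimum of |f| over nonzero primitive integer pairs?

translate: b→11 (≡-13 mod 24), so (12,-13,8)→(12,11,7)
flip: (12,11,7)→(7,-11,12)
translate: b→3 (≡-11 mod 14), so (7,-11,12)→(7,3,8)
reduced (well bottom): (7,3,8) with a≤c, −a<b≤a
well minimum |f| = |-7| = 7 (negative-definite)

7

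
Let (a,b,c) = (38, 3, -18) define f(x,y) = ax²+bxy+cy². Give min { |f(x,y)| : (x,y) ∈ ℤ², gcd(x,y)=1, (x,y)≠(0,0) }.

descent: ρ → (-18,33,23)  [lands on river]
river: ρ → (23,13,-28)
river: ρ → (-28,43,8)
river: ρ → (8,37,-43)
river: ρ → (-43,49,2)
river: ρ → (2,51,-18)
river: ρ → (-18,21,32)
river: ρ → (32,43,-7)
river: ρ → (-7,41,38)
river: ρ → (38,35,-10)
river: ρ → (-10,45,18)
river: ρ → (18,27,-28)
river: ρ → (-28,29,17)
river: ρ → (17,39,-18)
closes: descent 1, river 14
min |a| on river = 2

2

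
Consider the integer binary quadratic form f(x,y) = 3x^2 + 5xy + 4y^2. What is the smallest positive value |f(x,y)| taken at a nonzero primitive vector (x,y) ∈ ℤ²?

translate: b→-1 (≡5 mod 6), so (3,5,4)→(3,-1,2)
flip: (3,-1,2)→(2,1,3)
reduced (well bottom): (2,1,3) with a≤c, −a<b≤a
well minimum = a = 2

2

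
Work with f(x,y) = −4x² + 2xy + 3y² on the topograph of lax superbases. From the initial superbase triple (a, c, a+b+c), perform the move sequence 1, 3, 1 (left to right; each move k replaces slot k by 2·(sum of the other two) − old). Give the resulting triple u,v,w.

start (-4,3,1) = (f(1,0),f(0,1),f(1,1))
replace slot 1: 2·(3+1) − (-4) = 12 → (12,3,1)
replace slot 3: 2·(12+3) − 1 = 29 → (12,3,29)
replace slot 1: 2·(3+29) − 12 = 52 → (52,3,29)

52,3,29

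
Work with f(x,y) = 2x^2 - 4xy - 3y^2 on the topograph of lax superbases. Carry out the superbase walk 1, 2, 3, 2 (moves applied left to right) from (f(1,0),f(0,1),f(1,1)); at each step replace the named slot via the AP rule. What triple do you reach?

start (2,-3,-5) = (f(1,0),f(0,1),f(1,1))
replace slot 1: 2·((-3)+(-5)) − 2 = -18 → (-18,-3,-5)
replace slot 2: 2·((-18)+(-5)) − (-3) = -43 → (-18,-43,-5)
replace slot 3: 2·((-18)+(-43)) − (-5) = -117 → (-18,-43,-117)
replace slot 2: 2·((-18)+(-117)) − (-43) = -227 → (-18,-227,-117)

-18,-227,-117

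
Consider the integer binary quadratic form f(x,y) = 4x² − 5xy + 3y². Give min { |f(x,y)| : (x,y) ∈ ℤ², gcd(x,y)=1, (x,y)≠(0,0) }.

translate: b→3 (≡-5 mod 8), so (4,-5,3)→(4,3,2)
flip: (4,3,2)→(2,-3,4)
translate: b→1 (≡-3 mod 4), so (2,-3,4)→(2,1,3)
reduced (well bottom): (2,1,3) with a≤c, −a<b≤a
well minimum = a = 2

2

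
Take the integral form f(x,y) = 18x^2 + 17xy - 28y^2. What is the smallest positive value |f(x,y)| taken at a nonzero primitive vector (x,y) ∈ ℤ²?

river: ρ → (-28,39,7)
river: ρ → (7,45,-10)
river: ρ → (-10,35,27)
river: ρ → (27,19,-18)
river: ρ → (-18,17,28)
river: ρ → (28,39,-7)
river: ρ → (-7,45,10)
river: ρ → (10,35,-27)
river: ρ → (-27,19,18)
river: ρ → (18,17,-28)
closes: descent 0, river 10
min |a| on river = 7

7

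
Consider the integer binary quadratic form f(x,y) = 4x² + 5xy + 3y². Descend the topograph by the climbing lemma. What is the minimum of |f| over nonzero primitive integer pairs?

translate: b→-3 (≡5 mod 8), so (4,5,3)→(4,-3,2)
flip: (4,-3,2)→(2,3,4)
translate: b→-1 (≡3 mod 4), so (2,3,4)→(2,-1,3)
reduced (well bottom): (2,-1,3) with a≤c, −a<b≤a
well minimum = a = 2

2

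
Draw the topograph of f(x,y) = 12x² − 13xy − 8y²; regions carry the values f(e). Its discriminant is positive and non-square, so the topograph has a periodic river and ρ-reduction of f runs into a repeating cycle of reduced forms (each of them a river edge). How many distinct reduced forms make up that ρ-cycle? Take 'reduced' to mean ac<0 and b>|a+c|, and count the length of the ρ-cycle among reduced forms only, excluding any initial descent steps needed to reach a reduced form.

D = 553, ⌊√D⌋ = 23
descent: ρ → (-8,13,12)  [lands on river]
river: ρ → (12,11,-9)
river: ρ → (-9,7,14)
river: ρ → (14,21,-2)
river: ρ → (-2,23,3)
river: ρ → (3,19,-16)
river: ρ → (-16,13,6)
river: ρ → (6,23,-1)
river: ρ → (-1,23,6)
river: ρ → (6,13,-16)
river: ρ → (-16,19,3)
river: ρ → (3,23,-2)
river: ρ → (-2,21,14)
river: ρ → (14,7,-9)
river: ρ → (-9,11,12)
river: ρ → (12,13,-8)
river: ρ → (-8,19,6)
river: ρ → (6,17,-11)
river: ρ → (-11,5,12)
river: ρ → (12,19,-4)
river: ρ → (-4,21,7)
river: ρ → (7,21,-4)
river: ρ → (-4,19,12)
river: ρ → (12,5,-11)
river: ρ → (-11,17,6)
river: ρ → (6,19,-8)
ρ-cycle length = 26 (tail of 1 descent step not counted)

26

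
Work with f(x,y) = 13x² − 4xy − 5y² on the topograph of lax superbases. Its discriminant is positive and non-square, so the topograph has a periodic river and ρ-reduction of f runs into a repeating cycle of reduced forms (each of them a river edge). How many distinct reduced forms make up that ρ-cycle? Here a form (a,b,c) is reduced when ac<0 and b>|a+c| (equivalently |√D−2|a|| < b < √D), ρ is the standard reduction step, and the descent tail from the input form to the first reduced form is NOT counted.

D = 276, ⌊√D⌋ = 16
descent: ρ → (-5,14,4)  [lands on river]
river: ρ → (4,10,-11)
river: ρ → (-11,12,3)
river: ρ → (3,12,-11)
river: ρ → (-11,10,4)
river: ρ → (4,14,-5)
river: ρ → (-5,16,1)
river: ρ → (1,16,-5)
ρ-cycle length = 8 (tail of 1 descent step not counted)

8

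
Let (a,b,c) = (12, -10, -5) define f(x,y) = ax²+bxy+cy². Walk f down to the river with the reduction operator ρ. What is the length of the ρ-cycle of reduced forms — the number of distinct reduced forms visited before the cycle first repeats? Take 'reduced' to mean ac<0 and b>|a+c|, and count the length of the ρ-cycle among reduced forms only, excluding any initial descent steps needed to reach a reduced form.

D = 340, ⌊√D⌋ = 18
descent: ρ → (-5,10,12)  [lands on river]
river: ρ → (12,14,-3)
river: ρ → (-3,16,7)
river: ρ → (7,12,-7)
river: ρ → (-7,16,3)
river: ρ → (3,14,-12)
river: ρ → (-12,10,5)
river: ρ → (5,10,-12)
river: ρ → (-12,14,3)
river: ρ → (3,16,-7)
river: ρ → (-7,12,7)
river: ρ → (7,16,-3)
river: ρ → (-3,14,12)
river: ρ → (12,10,-5)
ρ-cycle length = 14 (tail of 1 descent step not counted)

14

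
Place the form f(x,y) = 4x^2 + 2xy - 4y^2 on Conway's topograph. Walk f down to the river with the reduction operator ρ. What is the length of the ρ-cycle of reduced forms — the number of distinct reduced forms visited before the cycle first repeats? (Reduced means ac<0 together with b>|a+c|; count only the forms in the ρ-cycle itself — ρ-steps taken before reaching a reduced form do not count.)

D = 68, ⌊√D⌋ = 8
river: ρ → (-4,6,2)
river: ρ → (2,6,-4)
river: ρ → (-4,2,4)
river: ρ → (4,6,-2)
river: ρ → (-2,6,4)
river: ρ → (4,2,-4)
ρ-cycle length = 6 (tail of 0 descent steps not counted)

6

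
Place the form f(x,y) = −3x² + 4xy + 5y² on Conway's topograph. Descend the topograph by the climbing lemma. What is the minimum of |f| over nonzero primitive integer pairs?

river: ρ → (5,6,-2)
river: ρ → (-2,6,5)
river: ρ → (5,4,-3)
river: ρ → (-3,8,1)
river: ρ → (1,8,-3)
river: ρ → (-3,4,5)
closes: descent 0, river 6
min |a| on river = 1

1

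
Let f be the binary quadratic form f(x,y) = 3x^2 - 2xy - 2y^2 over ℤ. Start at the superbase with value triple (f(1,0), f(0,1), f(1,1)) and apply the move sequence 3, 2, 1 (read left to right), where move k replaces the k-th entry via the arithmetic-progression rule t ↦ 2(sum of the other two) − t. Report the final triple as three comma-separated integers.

start (3,-2,-1) = (f(1,0),f(0,1),f(1,1))
replace slot 3: 2·(3+(-2)) − (-1) = 3 → (3,-2,3)
replace slot 2: 2·(3+3) − (-2) = 14 → (3,14,3)
replace slot 1: 2·(14+3) − 3 = 31 → (31,14,3)

31,14,3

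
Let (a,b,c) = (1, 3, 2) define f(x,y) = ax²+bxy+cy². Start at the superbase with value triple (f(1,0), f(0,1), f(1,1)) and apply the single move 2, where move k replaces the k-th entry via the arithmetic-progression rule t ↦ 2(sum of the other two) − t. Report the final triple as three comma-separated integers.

start (1,2,6) = (f(1,0),f(0,1),f(1,1))
replace slot 2: 2·(1+6) − 2 = 12 → (1,12,6)

1,12,6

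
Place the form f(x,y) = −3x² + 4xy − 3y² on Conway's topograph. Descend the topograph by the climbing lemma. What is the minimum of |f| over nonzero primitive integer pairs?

translate: b→2 (≡-4 mod 6), so (3,-4,3)→(3,2,2)
flip: (3,2,2)→(2,-2,3)
translate: b→2 (≡-2 mod 4), so (2,-2,3)→(2,2,3)
reduced (well bottom): (2,2,3) with a≤c, −a<b≤a
well minimum |f| = |-2| = 2 (negative-definite)

2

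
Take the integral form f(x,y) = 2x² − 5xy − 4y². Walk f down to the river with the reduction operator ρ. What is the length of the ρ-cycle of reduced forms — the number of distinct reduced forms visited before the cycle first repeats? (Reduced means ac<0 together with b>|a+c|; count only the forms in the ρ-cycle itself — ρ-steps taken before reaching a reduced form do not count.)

D = 57, ⌊√D⌋ = 7
descent: ρ → (-4,5,2)  [lands on river]
river: ρ → (2,7,-1)
river: ρ → (-1,7,2)
river: ρ → (2,5,-4)
river: ρ → (-4,3,3)
river: ρ → (3,3,-4)
ρ-cycle length = 6 (tail of 1 descent step not counted)

6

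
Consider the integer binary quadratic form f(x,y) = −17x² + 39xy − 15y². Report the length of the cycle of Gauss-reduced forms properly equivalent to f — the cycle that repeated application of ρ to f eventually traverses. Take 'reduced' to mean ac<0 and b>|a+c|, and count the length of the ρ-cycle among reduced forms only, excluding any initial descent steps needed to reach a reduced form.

D = 501, ⌊√D⌋ = 22
descent: ρ → (-15,21,1)  [lands on river]
river: ρ → (1,21,-15)
river: ρ → (-15,9,7)
river: ρ → (7,19,-5)
river: ρ → (-5,21,3)
river: ρ → (3,21,-5)
river: ρ → (-5,19,7)
river: ρ → (7,9,-15)
ρ-cycle length = 8 (tail of 1 descent step not counted)

8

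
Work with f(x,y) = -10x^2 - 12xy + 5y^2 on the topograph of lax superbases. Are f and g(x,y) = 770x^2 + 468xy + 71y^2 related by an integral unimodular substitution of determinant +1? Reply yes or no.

D₁ = 344, D₂ = 344
river cycle of f (length 10): (5, 12, -10), (-10, 8, 7), (7, 6, -11), (-11, 16, 2), (2, 16, -11), (-11, 6, 7), (7, 8, -10), (-10, 12, 5), (5, 18, -1), (-1, 18, 5)
river cycle of g (length 10): (5, 12, -10), (-10, 8, 7), (7, 6, -11), (-11, 16, 2), (2, 16, -11), (-11, 6, 7), (7, 8, -10), (-10, 12, 5), (5, 18, -1), (-1, 18, 5)
cycles coincide ⇒ equivalent

yes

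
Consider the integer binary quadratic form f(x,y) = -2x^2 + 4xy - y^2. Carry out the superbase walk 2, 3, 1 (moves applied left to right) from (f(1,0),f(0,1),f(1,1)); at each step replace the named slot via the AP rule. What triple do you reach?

start (-2,-1,1) = (f(1,0),f(0,1),f(1,1))
replace slot 2: 2·((-2)+1) − (-1) = -1 → (-2,-1,1)
replace slot 3: 2·((-2)+(-1)) − 1 = -7 → (-2,-1,-7)
replace slot 1: 2·((-1)+(-7)) − (-2) = -14 → (-14,-1,-7)

-14,-1,-7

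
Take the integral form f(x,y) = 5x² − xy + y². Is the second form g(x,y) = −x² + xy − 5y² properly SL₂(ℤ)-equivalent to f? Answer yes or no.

D₁ = -19, D₂ = -19
f: flip: (5,-1,1)→(1,1,5)
f: reduced (well bottom): (1,1,5) with a≤c, −a<b≤a
g is negative-definite; reduce −g:
−g: translate: b→1 (≡-1 mod 2), so (1,-1,5)→(1,1,5)
−g: reduced (well bottom): (1,1,5) with a≤c, −a<b≤a
flip sign back: reduced form of g is (-1,-1,-5)
reduced forms (1, 1, 5) vs (-1, -1, -5) ⇒ inequivalent

no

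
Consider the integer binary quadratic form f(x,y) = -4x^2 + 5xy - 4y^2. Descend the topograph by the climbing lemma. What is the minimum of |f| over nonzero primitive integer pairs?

translate: b→3 (≡-5 mod 8), so (4,-5,4)→(4,3,3)
flip: (4,3,3)→(3,-3,4)
translate: b→3 (≡-3 mod 6), so (3,-3,4)→(3,3,4)
reduced (well bottom): (3,3,4) with a≤c, −a<b≤a
well minimum |f| = |-3| = 3 (negative-definite)

3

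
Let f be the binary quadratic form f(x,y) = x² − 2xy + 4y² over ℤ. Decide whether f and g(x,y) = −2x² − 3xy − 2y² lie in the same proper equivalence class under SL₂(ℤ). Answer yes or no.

D₁ = -12, D₂ = -7
discriminants differ ⇒ not SL₂(ℤ)-equivalent

no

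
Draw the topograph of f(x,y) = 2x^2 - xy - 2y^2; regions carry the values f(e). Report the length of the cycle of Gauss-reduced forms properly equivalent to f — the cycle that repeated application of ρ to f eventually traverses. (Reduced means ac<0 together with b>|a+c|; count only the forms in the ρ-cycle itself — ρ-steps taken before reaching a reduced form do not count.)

D = 17, ⌊√D⌋ = 4
descent: ρ → (-2,1,2)  [lands on river]
river: ρ → (2,3,-1)
river: ρ → (-1,3,2)
river: ρ → (2,1,-2)
river: ρ → (-2,3,1)
river: ρ → (1,3,-2)
ρ-cycle length = 6 (tail of 1 descent step not counted)

6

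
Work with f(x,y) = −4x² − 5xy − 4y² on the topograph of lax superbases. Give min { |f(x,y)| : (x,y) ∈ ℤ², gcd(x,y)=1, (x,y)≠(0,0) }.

translate: b→-3 (≡5 mod 8), so (4,5,4)→(4,-3,3)
flip: (4,-3,3)→(3,3,4)
reduced (well bottom): (3,3,4) with a≤c, −a<b≤a
well minimum |f| = |-3| = 3 (negative-definite)

3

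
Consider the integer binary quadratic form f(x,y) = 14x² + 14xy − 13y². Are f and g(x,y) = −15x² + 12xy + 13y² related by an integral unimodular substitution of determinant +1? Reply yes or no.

D₁ = 924, D₂ = 924
river cycle of f (length 8): (-13, 12, 15), (15, 18, -10), (-10, 22, 11), (11, 22, -10), (-10, 18, 15), (15, 12, -13), (-13, 14, 14), (14, 14, -13)
river cycle of g (length 8): (13, 14, -14), (-14, 14, 13), (13, 12, -15), (-15, 18, 10), (10, 22, -11), (-11, 22, 10), (10, 18, -15), (-15, 12, 13)
cycles differ ⇒ inequivalent

no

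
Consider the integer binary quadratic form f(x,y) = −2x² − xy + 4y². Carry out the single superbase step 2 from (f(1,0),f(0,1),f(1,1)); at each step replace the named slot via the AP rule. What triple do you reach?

start (-2,4,1) = (f(1,0),f(0,1),f(1,1))
replace slot 2: 2·((-2)+1) − 4 = -6 → (-2,-6,1)

-2,-6,1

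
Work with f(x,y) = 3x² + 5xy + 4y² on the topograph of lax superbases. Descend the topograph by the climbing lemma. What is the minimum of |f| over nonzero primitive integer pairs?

translate: b→-1 (≡5 mod 6), so (3,5,4)→(3,-1,2)
flip: (3,-1,2)→(2,1,3)
reduced (well bottom): (2,1,3) with a≤c, −a<b≤a
well minimum = a = 2

2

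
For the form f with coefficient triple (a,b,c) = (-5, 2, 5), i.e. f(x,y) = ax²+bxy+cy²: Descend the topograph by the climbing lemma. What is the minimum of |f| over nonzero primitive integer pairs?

river: ρ → (5,8,-2)
river: ρ → (-2,8,5)
river: ρ → (5,2,-5)
river: ρ → (-5,8,2)
river: ρ → (2,8,-5)
river: ρ → (-5,2,5)
closes: descent 0, river 6
min |a| on river = 2

2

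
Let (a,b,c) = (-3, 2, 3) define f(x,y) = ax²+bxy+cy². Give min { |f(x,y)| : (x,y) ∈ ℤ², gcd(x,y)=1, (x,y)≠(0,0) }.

river: ρ → (3,4,-2)
river: ρ → (-2,4,3)
river: ρ → (3,2,-3)
river: ρ → (-3,4,2)
river: ρ → (2,4,-3)
river: ρ → (-3,2,3)
closes: descent 0, river 6
min |a| on river = 2

2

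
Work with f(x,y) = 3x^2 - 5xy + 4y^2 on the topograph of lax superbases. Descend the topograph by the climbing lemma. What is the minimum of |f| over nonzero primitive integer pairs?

translate: b→1 (≡-5 mod 6), so (3,-5,4)→(3,1,2)
flip: (3,1,2)→(2,-1,3)
reduced (well bottom): (2,-1,3) with a≤c, −a<b≤a
well minimum = a = 2

2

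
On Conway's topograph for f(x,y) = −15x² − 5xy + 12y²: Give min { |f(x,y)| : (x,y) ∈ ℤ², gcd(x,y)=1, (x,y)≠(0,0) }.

descent: ρ → (12,5,-15)  [lands on river]
river: ρ → (-15,25,2)
river: ρ → (2,27,-2)
river: ρ → (-2,25,15)
river: ρ → (15,5,-12)
river: ρ → (-12,19,8)
river: ρ → (8,13,-18)
river: ρ → (-18,23,3)
river: ρ → (3,25,-10)
river: ρ → (-10,15,13)
river: ρ → (13,11,-12)
river: ρ → (-12,13,12)
river: ρ → (12,11,-13)
river: ρ → (-13,15,10)
river: ρ → (10,25,-3)
river: ρ → (-3,23,18)
river: ρ → (18,13,-8)
river: ρ → (-8,19,12)
closes: descent 1, river 18
min |a| on river = 2

2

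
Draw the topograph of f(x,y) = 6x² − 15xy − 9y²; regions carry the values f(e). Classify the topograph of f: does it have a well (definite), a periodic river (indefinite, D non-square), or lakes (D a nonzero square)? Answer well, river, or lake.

D = b²−4ac = (-15)² − 4·6·(-9) = 441
D = 21² is a perfect square ⇒ form factors over ℤ ⇒ lakes

lake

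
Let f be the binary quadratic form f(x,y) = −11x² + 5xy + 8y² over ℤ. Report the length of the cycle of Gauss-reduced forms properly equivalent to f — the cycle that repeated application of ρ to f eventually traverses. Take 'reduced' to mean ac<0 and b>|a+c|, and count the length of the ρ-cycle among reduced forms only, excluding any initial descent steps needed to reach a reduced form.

D = 377, ⌊√D⌋ = 19
river: ρ → (8,11,-8)
river: ρ → (-8,5,11)
river: ρ → (11,17,-2)
river: ρ → (-2,19,2)
river: ρ → (2,17,-11)
river: ρ → (-11,5,8)
ρ-cycle length = 6 (tail of 0 descent steps not counted)

6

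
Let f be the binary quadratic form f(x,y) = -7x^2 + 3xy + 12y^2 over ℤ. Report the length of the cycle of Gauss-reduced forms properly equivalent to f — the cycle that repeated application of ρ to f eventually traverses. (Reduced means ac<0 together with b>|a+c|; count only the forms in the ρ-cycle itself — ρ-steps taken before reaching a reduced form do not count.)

D = 345, ⌊√D⌋ = 18
descent: ρ → (12,-3,-7)
descent: ρ → (-7,17,2)  [lands on river]
river: ρ → (2,15,-15)
river: ρ → (-15,15,2)
river: ρ → (2,17,-7)
river: ρ → (-7,11,8)
river: ρ → (8,5,-10)
river: ρ → (-10,15,3)
river: ρ → (3,15,-10)
river: ρ → (-10,5,8)
river: ρ → (8,11,-7)
ρ-cycle length = 10 (tail of 2 descent steps not counted)

10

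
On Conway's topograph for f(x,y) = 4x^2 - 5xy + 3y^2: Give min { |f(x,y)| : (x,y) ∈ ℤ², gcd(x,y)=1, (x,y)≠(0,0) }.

translate: b→3 (≡-5 mod 8), so (4,-5,3)→(4,3,2)
flip: (4,3,2)→(2,-3,4)
translate: b→1 (≡-3 mod 4), so (2,-3,4)→(2,1,3)
reduced (well bottom): (2,1,3) with a≤c, −a<b≤a
well minimum = a = 2

2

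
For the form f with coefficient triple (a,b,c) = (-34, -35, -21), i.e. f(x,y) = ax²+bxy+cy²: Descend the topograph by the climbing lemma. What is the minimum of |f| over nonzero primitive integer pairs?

translate: b→-33 (≡35 mod 68), so (34,35,21)→(34,-33,20)
flip: (34,-33,20)→(20,33,34)
translate: b→-7 (≡33 mod 40), so (20,33,34)→(20,-7,21)
reduced (well bottom): (20,-7,21) with a≤c, −a<b≤a
well minimum |f| = |-20| = 20 (negative-definite)

20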